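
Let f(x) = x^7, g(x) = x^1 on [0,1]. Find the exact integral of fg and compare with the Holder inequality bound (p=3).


Step 1: Exact integral of f*g = integral(x^8, 0, 1) = 1/9
     = 0.111111
Step 2: Holder bound with p=3, q=1.5:
  ||f||_p = (integral x^21 dx)^(1/3) = (1/22)^(1/3) = 0.356883
  ||g||_q = (integral x^1.5 dx)^(1/1.5) = (1/2.5)^(1/1.5) = 0.542884
Step 3: Holder bound = ||f||_p * ||g||_q = 0.356883 * 0.542884 = 0.193746
Verification: 0.111111 <= 0.193746 (Holder holds)


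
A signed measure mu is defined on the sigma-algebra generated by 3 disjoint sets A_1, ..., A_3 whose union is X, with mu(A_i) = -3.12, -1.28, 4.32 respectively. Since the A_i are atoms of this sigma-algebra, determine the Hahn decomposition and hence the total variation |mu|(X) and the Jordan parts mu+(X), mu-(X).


Step 1: Every measurable set is a union of atoms (the cells / points), so a Hahn decomposition is
  obtained by grouping atoms by sign: P = union of atoms with mu > 0, N = union of the remaining atoms.
  Atoms in P (indices): 3;  atoms in N (indices): 1, 2
  Positive values: 4.32
  Negative values: -3.12, -1.28
Step 2: mu+(X) = mu(P) = sum of positive atom values = 4.32
Step 3: mu-(X) = -mu(N) = sum of |negative atom values| = 4.4
Step 4: |mu|(X) = mu+(X) + mu-(X) = 4.32 + 4.4 = 8.72


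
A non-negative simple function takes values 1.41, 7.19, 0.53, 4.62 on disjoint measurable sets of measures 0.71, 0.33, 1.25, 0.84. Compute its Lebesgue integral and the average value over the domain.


Step 1: Integral = sum(value_i * measure_i)
= 1.41*0.71 + 7.19*0.33 + 0.53*1.25 + 4.62*0.84
= 1.0011 + 2.3727 + 0.6625 + 3.8808
= 7.9171
Step 2: Total measure of domain = 0.71 + 0.33 + 1.25 + 0.84 = 3.13
Step 3: Average value = 7.9171 / 3.13 = 2.529425


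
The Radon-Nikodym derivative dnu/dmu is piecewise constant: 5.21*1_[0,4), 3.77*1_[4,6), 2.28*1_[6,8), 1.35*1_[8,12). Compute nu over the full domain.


Integrate each piece of the Radon-Nikodym derivative:
Step 1: integral_0^4 5.21 dx = 5.21*(4-0) = 5.21*4 = 20.84
Step 2: integral_4^6 3.77 dx = 3.77*(6-4) = 3.77*2 = 7.54
Step 3: integral_6^8 2.28 dx = 2.28*(8-6) = 2.28*2 = 4.56
Step 4: integral_8^12 1.35 dx = 1.35*(12-8) = 1.35*4 = 5.4
Total: 20.84 + 7.54 + 4.56 + 5.4 = 38.34


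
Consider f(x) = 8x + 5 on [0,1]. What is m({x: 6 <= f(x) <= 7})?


f^(-1)([6, 7]) = {x : 6 <= 8x + 5 <= 7}
Solving: (6 - 5)/8 <= x <= (7 - 5)/8
= [0.125, 0.25]
Intersecting with [0,1]: [0.125, 0.25]
Measure = 0.25 - 0.125 = 0.125


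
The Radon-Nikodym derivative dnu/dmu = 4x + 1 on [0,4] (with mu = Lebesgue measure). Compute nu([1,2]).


nu(A) = integral_A (dnu/dmu) dmu = integral_1^2 (4x + 1) dx
Step 1: Antiderivative F(x) = (4/2)x^2 + 1x
Step 2: F(2) = (4/2)*2^2 + 1*2 = 8 + 2 = 10
Step 3: F(1) = (4/2)*1^2 + 1*1 = 2 + 1 = 3
Step 4: nu([1,2]) = F(2) - F(1) = 10 - 3 = 7


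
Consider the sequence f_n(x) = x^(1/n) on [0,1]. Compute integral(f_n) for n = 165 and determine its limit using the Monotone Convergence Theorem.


At n = 165: f_165(x) = x^(1/165).
Step 1: integral(x^(1/165), 0, 1) = [x^(1/165+1) / (1/165+1)] from 0 to 1
     = 1 / (1/165 + 1) = 1 / ((165+1)/165) = 165/(165+1)
     = 165/166 = 0.993976
Step 2: As n -> infinity, f_n(x) = x^(1/n) -> 1 for x in (0,1], and f_n is increasing in n.
By MCT, lim_n integral(f_n) = integral(lim_n f_n) = integral(1, 0, 1) = 1.
Step 3: Verify convergence: 165/166 = 0.993976 -> 1


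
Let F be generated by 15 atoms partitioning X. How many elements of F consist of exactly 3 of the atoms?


Each element of F is a union of some subset of the 15 atoms.
Elements that are unions of exactly 3 atoms correspond to 3-element subsets of the 15 atoms.
Count = C(15, 3) = 15! / (3! * 12!) = 455.


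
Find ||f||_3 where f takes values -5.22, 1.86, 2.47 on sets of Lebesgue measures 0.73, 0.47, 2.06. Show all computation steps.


Step 1: Compute |f_i|^3 for each value:
  |-5.22|^3 = 142.236648
  |1.86|^3 = 6.434856
  |2.47|^3 = 15.069223
Step 2: Multiply by measures and sum:
  142.236648 * 0.73 = 103.832753
  6.434856 * 0.47 = 3.024382
  15.069223 * 2.06 = 31.042599
Sum = 103.832753 + 3.024382 + 31.042599 = 137.899735
Step 3: Take the p-th root:
||f||_3 = (137.899735)^(1/3) = 5.166397


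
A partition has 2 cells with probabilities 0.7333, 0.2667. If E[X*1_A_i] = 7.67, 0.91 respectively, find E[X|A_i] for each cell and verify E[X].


For each cell A_i: E[X|A_i] = E[X*1_A_i] / P(A_i)
Step 1: E[X|A_1] = 7.67 / 0.7333 = 10.459566
Step 2: E[X|A_2] = 0.91 / 0.2667 = 3.412073
Verification: E[X] = sum E[X*1_A_i] = 7.67 + 0.91 = 8.58


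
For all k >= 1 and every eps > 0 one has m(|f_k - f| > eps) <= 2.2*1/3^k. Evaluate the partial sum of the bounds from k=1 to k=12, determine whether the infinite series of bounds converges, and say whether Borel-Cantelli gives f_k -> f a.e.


Step 1: List the terms 2.2*1/3^k for k = 1 to 12:
  k=1: 0.733333
  k=2: 0.244444
  k=3: 0.081481
  k=4: 0.02716
  k=5: 0.009053
  k=6: 0.003018
  k=7: 0.001006
  k=8: 3.353147e-04
  k=9: 1.117716e-04
  k=10: 3.725719e-05
  k=11: 1.241906e-05
  k=12: 4.139688e-06
Step 2: Partial sum = 0.733333 + 0.244444 + 0.081481 + 0.02716 + 0.009053 + 0.003018 + 0.001006 + 3.353147e-04 + 1.117716e-04 + 3.725719e-05 + 1.241906e-05 + 4.139688e-06
     = 1.099998
Step 3: The full series sum_(k>=1) 2.2*1/3^k converges (geometric series with ratio 1/3 < 1; a constant multiple of a convergent series converges).
Step 4: Fix eps > 0. Since sum_k m(|f_k - f| > eps) < infinity, the Borel-Cantelli lemma gives
        m(limsup_k {|f_k - f| > eps}) = 0, i.e. for a.e. x, |f_k(x) - f(x)| <= eps for all large k.
        Applying this with eps = 1/j for j = 1, 2, ... and intersecting the countably many full-measure sets,
        for a.e. x we get limsup_k |f_k(x) - f(x)| <= 1/j for every j, hence f_k -> f almost everywhere.
Conclusion: series converges; Borel-Cantelli yields f_k -> f a.e.


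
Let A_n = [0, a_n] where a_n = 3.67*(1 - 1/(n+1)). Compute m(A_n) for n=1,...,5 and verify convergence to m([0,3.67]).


By continuity of measure from below: if A_n increases to A, then m(A_n) -> m(A).
Here A = [0, 3.67], so m(A) = 3.67
Step 1: a_1 = 3.67*(1 - 1/2) = 1.835, m(A_1) = 1.835
Step 2: a_2 = 3.67*(1 - 1/3) = 2.4467, m(A_2) = 2.4467
Step 3: a_3 = 3.67*(1 - 1/4) = 2.7525, m(A_3) = 2.7525
Step 4: a_4 = 3.67*(1 - 1/5) = 2.936, m(A_4) = 2.936
Step 5: a_5 = 3.67*(1 - 1/6) = 3.0583, m(A_5) = 3.0583
Limit: m(A_n) -> m([0,3.67]) = 3.67


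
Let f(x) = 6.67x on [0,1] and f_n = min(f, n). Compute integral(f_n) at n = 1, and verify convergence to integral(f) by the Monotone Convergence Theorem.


f(x) = 6.67x on [0,1]; f_n(x) = min(6.67x, n). At n = 1:
Step 1: f(x) reaches 1 at x = 1/6.67 = 0.149925
Step 2: integral(f_1) = integral(6.67x, 0, 0.149925) + integral(1, 0.149925, 1)
       = 6.67*0.149925^2/2 + 1*(1 - 0.149925)
       = 0.074963 + 0.850075
       = 0.925037
Step 3: As n -> infinity, f_n increases to f, so by MCT integral(f_n) -> integral(f) = 6.67/2 = 3.335.
Convergence: integral(f_1) = 0.925037 -> 3.335 as n -> infinity


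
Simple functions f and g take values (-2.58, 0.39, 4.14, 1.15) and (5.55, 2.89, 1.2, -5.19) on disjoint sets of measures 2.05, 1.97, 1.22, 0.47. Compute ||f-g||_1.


Step 1: Compute differences f_i - g_i:
  -2.58 - 5.55 = -8.13
  0.39 - 2.89 = -2.5
  4.14 - 1.2 = 2.94
  1.15 - -5.19 = 6.34
Step 2: Compute |diff|^1 * measure for each set:
  |-8.13|^1 * 2.05 = 8.13 * 2.05 = 16.6665
  |-2.5|^1 * 1.97 = 2.5 * 1.97 = 4.925
  |2.94|^1 * 1.22 = 2.94 * 1.22 = 3.5868
  |6.34|^1 * 0.47 = 6.34 * 0.47 = 2.9798
Step 3: Sum = 28.1581
Step 4: ||f-g||_1 = (28.1581)^(1/1) = 28.1581


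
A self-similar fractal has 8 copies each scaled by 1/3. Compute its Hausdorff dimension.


For a self-similar set with N copies scaled by 1/r:
dim_H = log(N)/log(r) = log(8)/log(3)
= 2.079442/1.098612
= 1.892789


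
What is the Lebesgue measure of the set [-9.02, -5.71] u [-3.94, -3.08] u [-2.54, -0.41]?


For pairwise disjoint intervals, m(union) = sum of lengths.
= (-5.71 - -9.02) + (-3.08 - -3.94) + (-0.41 - -2.54)
= 3.31 + 0.86 + 2.13
= 6.3


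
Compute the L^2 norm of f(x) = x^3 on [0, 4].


Step 1: ||f||_2 = (integral_0^4 |x^3|^2 dx)^(1/2)
     = (integral_0^4 x^6 dx)^(1/2)
Step 2: integral_0^4 x^6 dx = [x^7/(7)] from 0 to 4 = 4^7/7
     = 16384/7 = 2340.571429
Step 3: ||f||_2 = (2340.571429)^(1/2) = 48.379453


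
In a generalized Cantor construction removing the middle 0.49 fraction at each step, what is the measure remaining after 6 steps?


Step 1: At each step, fraction remaining = 1 - 0.49 = 0.51
Step 2: After 6 steps, measure = (0.51)^6
Step 3: Computing the power step by step:
  After step 1: 0.51
  After step 2: 0.2601
  After step 3: 0.132651
  After step 4: 0.067652
  After step 5: 0.034503
  ...
Result = 0.017596


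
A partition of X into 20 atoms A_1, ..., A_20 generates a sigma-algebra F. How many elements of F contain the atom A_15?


Each element of F is a union of some subset S of the 20 atoms.
The element contains A_15 iff A_15 is in S.
So we count subsets S of {A_1,...,A_20} with A_15 in S: choose freely among the other 19 atoms.
Count = 2^(20-1) = 2^19 = 524288.


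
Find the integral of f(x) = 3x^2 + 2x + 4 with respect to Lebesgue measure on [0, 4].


The Lebesgue integral of a Riemann-integrable function agrees with the Riemann integral.
Antiderivative F(x) = (3/3)x^3 + (2/2)x^2 + 4x
F(4) = (3/3)*4^3 + (2/2)*4^2 + 4*4
     = (3/3)*64 + (2/2)*16 + 4*4
     = 64 + 16 + 16
     = 96
F(0) = 0.0
Integral = F(4) - F(0) = 96 - 0.0 = 96


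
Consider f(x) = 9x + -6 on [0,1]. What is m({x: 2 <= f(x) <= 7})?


f^(-1)([2, 7]) = {x : 2 <= 9x + -6 <= 7}
Solving: (2 - -6)/9 <= x <= (7 - -6)/9
= [0.888889, 1.444444]
Intersecting with [0,1]: [0.888889, 1]
Measure = 1 - 0.888889 = 0.111111


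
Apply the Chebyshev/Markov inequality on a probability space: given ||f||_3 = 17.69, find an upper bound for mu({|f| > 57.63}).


Chebyshev/Markov inequality: mu(|f| > eps) <= (||f||_p / eps)^p
Step 1: ||f||_3 / eps = 17.69 / 57.63 = 0.306958
Step 2: Raise to power p = 3:
  (0.306958)^3 = 0.028923
Step 3: Therefore mu(|f| > 57.63) <= 0.028923


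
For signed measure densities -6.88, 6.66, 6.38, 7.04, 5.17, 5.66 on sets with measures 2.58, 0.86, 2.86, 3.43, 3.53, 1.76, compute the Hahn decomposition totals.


Step 1: Compute signed measure on each set:
  Set 1: -6.88 * 2.58 = -17.7504
  Set 2: 6.66 * 0.86 = 5.7276
  Set 3: 6.38 * 2.86 = 18.2468
  Set 4: 7.04 * 3.43 = 24.1472
  Set 5: 5.17 * 3.53 = 18.2501
  Set 6: 5.66 * 1.76 = 9.9616
Step 2: Total signed measure = (-17.7504) + (5.7276) + (18.2468) + (24.1472) + (18.2501) + (9.9616)
     = 58.5829
Step 3: Positive part mu+(X) = sum of positive contributions = 76.3333
Step 4: Negative part mu-(X) = |sum of negative contributions| = 17.7504


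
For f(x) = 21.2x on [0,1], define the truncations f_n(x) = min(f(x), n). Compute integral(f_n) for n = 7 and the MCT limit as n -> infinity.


f(x) = 21.2x on [0,1]; f_n(x) = min(21.2x, n). At n = 7:
Step 1: f(x) reaches 7 at x = 7/21.2 = 0.330189
Step 2: integral(f_7) = integral(21.2x, 0, 0.330189) + integral(7, 0.330189, 1)
       = 21.2*0.330189^2/2 + 7*(1 - 0.330189)
       = 1.15566 + 4.688679
       = 5.84434
Step 3: As n -> infinity, f_n increases to f, so by MCT integral(f_n) -> integral(f) = 21.2/2 = 10.6.
Convergence: integral(f_7) = 5.84434 -> 10.6 as n -> infinity


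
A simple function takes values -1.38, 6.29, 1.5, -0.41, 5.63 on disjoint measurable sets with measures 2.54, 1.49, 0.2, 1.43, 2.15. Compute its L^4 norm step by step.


Step 1: Compute |f_i|^4 for each value:
  |-1.38|^4 = 3.626739
  |6.29|^4 = 1565.318009
  |1.5|^4 = 5.0625
  |-0.41|^4 = 0.028258
  |5.63|^4 = 1004.69347
Step 2: Multiply by measures and sum:
  3.626739 * 2.54 = 9.211918
  1565.318009 * 1.49 = 2332.323833
  5.0625 * 0.2 = 1.0125
  0.028258 * 1.43 = 0.040408
  1004.69347 * 2.15 = 2160.09096
Sum = 9.211918 + 2332.323833 + 1.0125 + 0.040408 + 2160.09096 = 4502.679619
Step 3: Take the p-th root:
||f||_4 = (4502.679619)^(1/4) = 8.191582


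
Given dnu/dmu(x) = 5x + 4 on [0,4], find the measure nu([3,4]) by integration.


nu(A) = integral_A (dnu/dmu) dmu = integral_3^4 (5x + 4) dx
Step 1: Antiderivative F(x) = (5/2)x^2 + 4x
Step 2: F(4) = (5/2)*4^2 + 4*4 = 40 + 16 = 56
Step 3: F(3) = (5/2)*3^2 + 4*3 = 22.5 + 12 = 34.5
Step 4: nu([3,4]) = F(4) - F(3) = 56 - 34.5 = 21.5


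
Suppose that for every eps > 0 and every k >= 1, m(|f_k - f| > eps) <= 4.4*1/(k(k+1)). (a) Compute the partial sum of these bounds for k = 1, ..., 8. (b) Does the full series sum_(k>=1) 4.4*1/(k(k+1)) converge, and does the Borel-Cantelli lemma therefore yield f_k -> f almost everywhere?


Step 1: List the terms 4.4*1/(k(k+1)) for k = 1 to 8:
  k=1: 2.2
  k=2: 0.733333
  k=3: 0.366667
  k=4: 0.22
  k=5: 0.146667
  k=6: 0.104762
  k=7: 0.078571
  k=8: 0.061111
Step 2: Partial sum = 2.2 + 0.733333 + 0.366667 + 0.22 + 0.146667 + 0.104762 + 0.078571 + 0.061111
     = 3.911111
Step 3: The full series sum_(k>=1) 4.4*1/(k(k+1)) converges (telescoping series sum 1/(k(k+1)) = 1; a constant multiple of a convergent series converges).
Step 4: Fix eps > 0. Since sum_k m(|f_k - f| > eps) < infinity, the Borel-Cantelli lemma gives
        m(limsup_k {|f_k - f| > eps}) = 0, i.e. for a.e. x, |f_k(x) - f(x)| <= eps for all large k.
        Applying this with eps = 1/j for j = 1, 2, ... and intersecting the countably many full-measure sets,
        for a.e. x we get limsup_k |f_k(x) - f(x)| <= 1/j for every j, hence f_k -> f almost everywhere.
Conclusion: series converges; Borel-Cantelli yields f_k -> f a.e.


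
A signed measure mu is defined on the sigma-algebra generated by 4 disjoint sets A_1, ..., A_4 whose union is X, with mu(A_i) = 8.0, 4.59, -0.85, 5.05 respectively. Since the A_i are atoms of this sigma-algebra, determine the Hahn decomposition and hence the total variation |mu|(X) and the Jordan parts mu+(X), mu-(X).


Step 1: Every measurable set is a union of atoms (the cells / points), so a Hahn decomposition is
  obtained by grouping atoms by sign: P = union of atoms with mu > 0, N = union of the remaining atoms.
  Atoms in P (indices): 1, 2, 4;  atoms in N (indices): 3
  Positive values: 8, 4.59, 5.05
  Negative values: -0.85
Step 2: mu+(X) = mu(P) = sum of positive atom values = 17.64
Step 3: mu-(X) = -mu(N) = sum of |negative atom values| = 0.85
Step 4: |mu|(X) = mu+(X) + mu-(X) = 17.64 + 0.85 = 18.49


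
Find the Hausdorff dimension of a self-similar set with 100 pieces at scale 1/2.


For a self-similar set with N copies scaled by 1/r:
dim_H = log(N)/log(r) = log(100)/log(2)
= 4.60517/0.693147
= 6.643856


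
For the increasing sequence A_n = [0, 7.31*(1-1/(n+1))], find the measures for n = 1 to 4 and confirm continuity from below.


By continuity of measure from below: if A_n increases to A, then m(A_n) -> m(A).
Here A = [0, 7.31], so m(A) = 7.31
Step 1: a_1 = 7.31*(1 - 1/2) = 3.655, m(A_1) = 3.655
Step 2: a_2 = 7.31*(1 - 1/3) = 4.8733, m(A_2) = 4.8733
Step 3: a_3 = 7.31*(1 - 1/4) = 5.4825, m(A_3) = 5.4825
Step 4: a_4 = 7.31*(1 - 1/5) = 5.848, m(A_4) = 5.848
Limit: m(A_n) -> m([0,7.31]) = 7.31


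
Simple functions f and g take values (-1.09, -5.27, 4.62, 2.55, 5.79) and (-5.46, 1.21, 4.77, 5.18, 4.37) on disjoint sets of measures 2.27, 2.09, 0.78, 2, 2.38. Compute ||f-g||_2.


Step 1: Compute differences f_i - g_i:
  -1.09 - -5.46 = 4.37
  -5.27 - 1.21 = -6.48
  4.62 - 4.77 = -0.15
  2.55 - 5.18 = -2.63
  5.79 - 4.37 = 1.42
Step 2: Compute |diff|^2 * measure for each set:
  |4.37|^2 * 2.27 = 19.0969 * 2.27 = 43.349963
  |-6.48|^2 * 2.09 = 41.9904 * 2.09 = 87.759936
  |-0.15|^2 * 0.78 = 0.0225 * 0.78 = 0.01755
  |-2.63|^2 * 2 = 6.9169 * 2 = 13.8338
  |1.42|^2 * 2.38 = 2.0164 * 2.38 = 4.799032
Step 3: Sum = 149.760281
Step 4: ||f-g||_2 = (149.760281)^(1/2) = 12.237658


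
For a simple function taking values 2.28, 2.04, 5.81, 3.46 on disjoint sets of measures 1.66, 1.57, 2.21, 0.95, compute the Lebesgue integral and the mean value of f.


Step 1: Integral = sum(value_i * measure_i)
= 2.28*1.66 + 2.04*1.57 + 5.81*2.21 + 3.46*0.95
= 3.7848 + 3.2028 + 12.8401 + 3.287
= 23.1147
Step 2: Total measure of domain = 1.66 + 1.57 + 2.21 + 0.95 = 6.39
Step 3: Average value = 23.1147 / 6.39 = 3.617324


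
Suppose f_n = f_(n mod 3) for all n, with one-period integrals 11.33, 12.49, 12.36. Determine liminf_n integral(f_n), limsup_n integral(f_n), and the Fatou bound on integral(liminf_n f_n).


The sequence (integral(f_n)) is periodic with period 3, repeating the values 11.33, 12.49, 12.36 indefinitely.
Step 1: For a periodic sequence, every tail (a_m, a_(m+1), ...) contains all 3 period values infinitely often.
Step 2: Hence inf of every tail = min of the period values = min(11.33, 12.49, 12.36) = 11.33.
        liminf_n integral(f_n) = sup over m of (inf of tail from m) = 11.33.
Step 3: Similarly sup of every tail = max of the period values = 12.49.
        limsup_n integral(f_n) = 12.49.
Step 4: Fatou's lemma: integral(liminf_n f_n) <= liminf_n integral(f_n) = 11.33.
        So the integral of the pointwise liminf is at most 11.33.


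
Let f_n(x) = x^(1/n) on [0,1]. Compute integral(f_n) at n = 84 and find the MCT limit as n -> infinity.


At n = 84: f_84(x) = x^(1/84).
Step 1: integral(x^(1/84), 0, 1) = [x^(1/84+1) / (1/84+1)] from 0 to 1
     = 1 / (1/84 + 1) = 1 / ((84+1)/84) = 84/(84+1)
     = 84/85 = 0.988235
Step 2: As n -> infinity, f_n(x) = x^(1/n) -> 1 for x in (0,1], and f_n is increasing in n.
By MCT, lim_n integral(f_n) = integral(lim_n f_n) = integral(1, 0, 1) = 1.
Step 3: Verify convergence: 84/85 = 0.988235 -> 1


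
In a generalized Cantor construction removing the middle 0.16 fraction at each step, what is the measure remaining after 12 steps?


Step 1: At each step, fraction remaining = 1 - 0.16 = 0.84
Step 2: After 12 steps, measure = (0.84)^12
Result = 0.12341


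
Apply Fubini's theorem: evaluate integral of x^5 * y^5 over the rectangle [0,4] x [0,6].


By Fubini's theorem, the double integral factors as a product of single integrals:
Step 1: integral_0^4 x^5 dx = [x^6/6] from 0 to 4
     = 4^6/6 = 682.666667
Step 2: integral_0^6 y^5 dy = [y^6/6] from 0 to 6
     = 6^6/6 = 7776
Step 3: Double integral = 682.666667 * 7776 = 5.308416e+06


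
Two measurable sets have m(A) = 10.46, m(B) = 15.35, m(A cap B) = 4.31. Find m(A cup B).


By inclusion-exclusion: m(A u B) = m(A) + m(B) - m(A n B)
= 10.46 + 15.35 - 4.31
= 21.5


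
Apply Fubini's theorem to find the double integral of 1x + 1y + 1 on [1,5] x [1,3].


By Fubini, integrate in x first, then y.
Step 1: Fix y, integrate over x in [1,5]:
  integral(1x + 1y + 1, x=1..5)
  = 1*(5^2 - 1^2)/2 + (1y + 1)*(5 - 1)
  = 12 + (1y + 1)*4
  = 12 + 4y + 4
  = 16 + 4y
Step 2: Integrate over y in [1,3]:
  integral(16 + 4y, y=1..3)
  = 16*2 + 4*(3^2 - 1^2)/2
  = 32 + 16
  = 48


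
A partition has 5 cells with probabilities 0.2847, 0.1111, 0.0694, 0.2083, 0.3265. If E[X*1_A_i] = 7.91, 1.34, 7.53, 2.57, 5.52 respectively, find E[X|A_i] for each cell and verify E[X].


For each cell A_i: E[X|A_i] = E[X*1_A_i] / P(A_i)
Step 1: E[X|A_1] = 7.91 / 0.2847 = 27.783632
Step 2: E[X|A_2] = 1.34 / 0.1111 = 12.061206
Step 3: E[X|A_3] = 7.53 / 0.0694 = 108.501441
Step 4: E[X|A_4] = 2.57 / 0.2083 = 12.337974
Step 5: E[X|A_5] = 5.52 / 0.3265 = 16.906585
Verification: E[X] = sum E[X*1_A_i] = 7.91 + 1.34 + 7.53 + 2.57 + 5.52 = 24.87


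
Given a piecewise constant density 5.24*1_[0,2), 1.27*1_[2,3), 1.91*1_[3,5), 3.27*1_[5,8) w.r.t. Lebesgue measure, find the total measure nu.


Integrate each piece of the Radon-Nikodym derivative:
Step 1: integral_0^2 5.24 dx = 5.24*(2-0) = 5.24*2 = 10.48
Step 2: integral_2^3 1.27 dx = 1.27*(3-2) = 1.27*1 = 1.27
Step 3: integral_3^5 1.91 dx = 1.91*(5-3) = 1.91*2 = 3.82
Step 4: integral_5^8 3.27 dx = 3.27*(8-5) = 3.27*3 = 9.81
Total: 10.48 + 1.27 + 3.82 + 9.81 = 25.38


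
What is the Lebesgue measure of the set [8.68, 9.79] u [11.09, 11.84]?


For pairwise disjoint intervals, m(union) = sum of lengths.
= (9.79 - 8.68) + (11.84 - 11.09)
= 1.11 + 0.75
= 1.86


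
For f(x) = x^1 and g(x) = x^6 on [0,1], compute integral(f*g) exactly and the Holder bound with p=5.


Step 1: Exact integral of f*g = integral(x^7, 0, 1) = 1/8
     = 0.125
Step 2: Holder bound with p=5, q=1.25:
  ||f||_p = (integral x^5 dx)^(1/5) = (1/6)^(1/5) = 0.698827
  ||g||_q = (integral x^7.5 dx)^(1/1.25) = (1/8.5)^(1/1.25) = 0.180495
Step 3: Holder bound = ||f||_p * ||g||_q = 0.698827 * 0.180495 = 0.126135
Verification: 0.125 <= 0.126135 (Holder holds)


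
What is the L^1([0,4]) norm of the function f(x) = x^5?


Step 1: ||f||_1 = (integral_0^4 |x^5|^1 dx)^(1/1)
     = (integral_0^4 x^5 dx)^(1/1)
Step 2: integral_0^4 x^5 dx = [x^6/(6)] from 0 to 4 = 4^6/6
     = 4096/6 = 682.666667
Step 3: ||f||_1 = (682.666667)^(1/1) = 682.666667


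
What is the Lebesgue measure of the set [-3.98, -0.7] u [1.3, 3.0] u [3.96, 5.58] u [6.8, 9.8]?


For pairwise disjoint intervals, m(union) = sum of lengths.
= (-0.7 - -3.98) + (3.0 - 1.3) + (5.58 - 3.96) + (9.8 - 6.8)
= 3.28 + 1.7 + 1.62 + 3
= 9.6


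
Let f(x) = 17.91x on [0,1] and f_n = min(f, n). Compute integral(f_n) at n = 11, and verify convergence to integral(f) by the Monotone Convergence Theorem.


f(x) = 17.91x on [0,1]; f_n(x) = min(17.91x, n). At n = 11:
Step 1: f(x) reaches 11 at x = 11/17.91 = 0.614182
Step 2: integral(f_11) = integral(17.91x, 0, 0.614182) + integral(11, 0.614182, 1)
       = 17.91*0.614182^2/2 + 11*(1 - 0.614182)
       = 3.378001 + 4.243998
       = 7.621999
Step 3: As n -> infinity, f_n increases to f, so by MCT integral(f_n) -> integral(f) = 17.91/2 = 8.955.
Convergence: integral(f_11) = 7.621999 -> 8.955 as n -> infinity


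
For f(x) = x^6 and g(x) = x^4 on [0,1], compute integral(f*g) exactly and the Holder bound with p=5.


Step 1: Exact integral of f*g = integral(x^10, 0, 1) = 1/11
     = 0.090909
Step 2: Holder bound with p=5, q=1.25:
  ||f||_p = (integral x^30 dx)^(1/5) = (1/31)^(1/5) = 0.503185
  ||g||_q = (integral x^5 dx)^(1/1.25) = (1/6)^(1/1.25) = 0.238495
Step 3: Holder bound = ||f||_p * ||g||_q = 0.503185 * 0.238495 = 0.120007
Verification: 0.090909 <= 0.120007 (Holder holds)


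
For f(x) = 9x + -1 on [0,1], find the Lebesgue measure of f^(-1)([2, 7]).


f^(-1)([2, 7]) = {x : 2 <= 9x + -1 <= 7}
Solving: (2 - -1)/9 <= x <= (7 - -1)/9
= [0.333333, 0.888889]
Intersecting with [0,1]: [0.333333, 0.888889]
Measure = 0.888889 - 0.333333 = 0.555556


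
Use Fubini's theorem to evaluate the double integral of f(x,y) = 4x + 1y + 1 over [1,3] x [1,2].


By Fubini, integrate in x first, then y.
Step 1: Fix y, integrate over x in [1,3]:
  integral(4x + 1y + 1, x=1..3)
  = 4*(3^2 - 1^2)/2 + (1y + 1)*(3 - 1)
  = 16 + (1y + 1)*2
  = 16 + 2y + 2
  = 18 + 2y
Step 2: Integrate over y in [1,2]:
  integral(18 + 2y, y=1..2)
  = 18*1 + 2*(2^2 - 1^2)/2
  = 18 + 3
  = 21


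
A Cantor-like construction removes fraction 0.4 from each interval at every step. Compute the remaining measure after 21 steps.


Step 1: At each step, fraction remaining = 1 - 0.4 = 0.6
Step 2: After 21 steps, measure = (0.6)^21
Result = 2.193695e-05


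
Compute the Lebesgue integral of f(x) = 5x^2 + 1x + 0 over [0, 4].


The Lebesgue integral of a Riemann-integrable function agrees with the Riemann integral.
Antiderivative F(x) = (5/3)x^3 + (1/2)x^2 + 0x
F(4) = (5/3)*4^3 + (1/2)*4^2 + 0*4
     = (5/3)*64 + (1/2)*16 + 0*4
     = 106.666667 + 8 + 0
     = 114.666667
F(0) = 0.0
Integral = F(4) - F(0) = 114.666667 - 0.0 = 114.666667


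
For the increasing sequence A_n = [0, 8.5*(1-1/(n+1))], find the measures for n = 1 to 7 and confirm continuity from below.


By continuity of measure from below: if A_n increases to A, then m(A_n) -> m(A).
Here A = [0, 8.5], so m(A) = 8.5
Step 1: a_1 = 8.5*(1 - 1/2) = 4.25, m(A_1) = 4.25
Step 2: a_2 = 8.5*(1 - 1/3) = 5.6667, m(A_2) = 5.6667
Step 3: a_3 = 8.5*(1 - 1/4) = 6.375, m(A_3) = 6.375
Step 4: a_4 = 8.5*(1 - 1/5) = 6.8, m(A_4) = 6.8
Step 5: a_5 = 8.5*(1 - 1/6) = 7.0833, m(A_5) = 7.0833
Step 6: a_6 = 8.5*(1 - 1/7) = 7.2857, m(A_6) = 7.2857
Step 7: a_7 = 8.5*(1 - 1/8) = 7.4375, m(A_7) = 7.4375
Limit: m(A_n) -> m([0,8.5]) = 8.5


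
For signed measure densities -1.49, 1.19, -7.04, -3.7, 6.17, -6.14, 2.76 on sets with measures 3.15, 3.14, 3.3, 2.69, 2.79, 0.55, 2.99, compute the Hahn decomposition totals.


Step 1: Compute signed measure on each set:
  Set 1: -1.49 * 3.15 = -4.6935
  Set 2: 1.19 * 3.14 = 3.7366
  Set 3: -7.04 * 3.3 = -23.232
  Set 4: -3.7 * 2.69 = -9.953
  Set 5: 6.17 * 2.79 = 17.2143
  Set 6: -6.14 * 0.55 = -3.377
  Set 7: 2.76 * 2.99 = 8.2524
Step 2: Total signed measure = (-4.6935) + (3.7366) + (-23.232) + (-9.953) + (17.2143) + (-3.377) + (8.2524)
     = -12.0522
Step 3: Positive part mu+(X) = sum of positive contributions = 29.2033
Step 4: Negative part mu-(X) = |sum of negative contributions| = 41.2555


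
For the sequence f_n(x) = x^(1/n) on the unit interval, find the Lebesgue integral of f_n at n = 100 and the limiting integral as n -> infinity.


At n = 100: f_100(x) = x^(1/100).
Step 1: integral(x^(1/100), 0, 1) = [x^(1/100+1) / (1/100+1)] from 0 to 1
     = 1 / (1/100 + 1) = 1 / ((100+1)/100) = 100/(100+1)
     = 100/101 = 0.990099
Step 2: As n -> infinity, f_n(x) = x^(1/n) -> 1 for x in (0,1], and f_n is increasing in n.
By MCT, lim_n integral(f_n) = integral(lim_n f_n) = integral(1, 0, 1) = 1.
Step 3: Verify convergence: 100/101 = 0.990099 -> 1


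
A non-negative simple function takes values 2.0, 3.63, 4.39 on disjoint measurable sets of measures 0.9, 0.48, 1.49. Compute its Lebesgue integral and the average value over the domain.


Step 1: Integral = sum(value_i * measure_i)
= 2.0*0.9 + 3.63*0.48 + 4.39*1.49
= 1.8 + 1.7424 + 6.5411
= 10.0835
Step 2: Total measure of domain = 0.9 + 0.48 + 1.49 = 2.87
Step 3: Average value = 10.0835 / 2.87 = 3.513415


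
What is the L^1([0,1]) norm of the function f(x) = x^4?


Step 1: ||f||_1 = (integral_0^1 |x^4|^1 dx)^(1/1)
     = (integral_0^1 x^4 dx)^(1/1)
Step 2: integral_0^1 x^4 dx = [x^5/(5)] from 0 to 1 = 1^5/5
     = 1/5 = 0.2
Step 3: ||f||_1 = (0.2)^(1/1) = 0.2


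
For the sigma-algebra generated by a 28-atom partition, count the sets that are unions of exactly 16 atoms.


Each element of F is a union of some subset of the 28 atoms.
Elements that are unions of exactly 16 atoms correspond to 16-element subsets of the 28 atoms.
Count = C(28, 16) = 28! / (16! * 12!) = 30421755.


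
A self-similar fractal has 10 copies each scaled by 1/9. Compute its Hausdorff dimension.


For a self-similar set with N copies scaled by 1/r:
dim_H = log(N)/log(r) = log(10)/log(9)
= 2.302585/2.197225
= 1.047952


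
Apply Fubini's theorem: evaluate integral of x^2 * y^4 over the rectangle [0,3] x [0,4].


By Fubini's theorem, the double integral factors as a product of single integrals:
Step 1: integral_0^3 x^2 dx = [x^3/3] from 0 to 3
     = 3^3/3 = 9
Step 2: integral_0^4 y^4 dy = [y^5/5] from 0 to 4
     = 4^5/5 = 204.8
Step 3: Double integral = 9 * 204.8 = 1843.2


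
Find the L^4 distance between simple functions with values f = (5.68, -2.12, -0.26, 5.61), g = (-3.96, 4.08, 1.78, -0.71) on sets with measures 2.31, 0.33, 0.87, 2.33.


Step 1: Compute differences f_i - g_i:
  5.68 - -3.96 = 9.64
  -2.12 - 4.08 = -6.2
  -0.26 - 1.78 = -2.04
  5.61 - -0.71 = 6.32
Step 2: Compute |diff|^4 * measure for each set:
  |9.64|^4 * 2.31 = 8635.910556 * 2.31 = 19948.953385
  |-6.2|^4 * 0.33 = 1477.6336 * 0.33 = 487.619088
  |-2.04|^4 * 0.87 = 17.318915 * 0.87 = 15.067456
  |6.32|^4 * 2.33 = 1595.395318 * 2.33 = 3717.27109
Step 3: Sum = 24168.911019
Step 4: ||f-g||_4 = (24168.911019)^(1/4) = 12.468502


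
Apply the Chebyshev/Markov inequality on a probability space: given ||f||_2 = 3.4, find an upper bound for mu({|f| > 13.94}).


Chebyshev/Markov inequality: mu(|f| > eps) <= (||f||_p / eps)^p
Step 1: ||f||_2 / eps = 3.4 / 13.94 = 0.243902
Step 2: Raise to power p = 2:
  (0.243902)^2 = 0.059488
Step 3: Therefore mu(|f| > 13.94) <= 0.059488


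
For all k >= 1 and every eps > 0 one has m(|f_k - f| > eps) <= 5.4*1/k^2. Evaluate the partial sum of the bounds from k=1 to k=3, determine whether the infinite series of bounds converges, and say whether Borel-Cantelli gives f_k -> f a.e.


Step 1: List the terms 5.4*1/k^2 for k = 1 to 3:
  k=1: 5.4
  k=2: 1.35
  k=3: 0.6
Step 2: Partial sum = 5.4 + 1.35 + 0.6
     = 7.35
Step 3: The full series sum_(k>=1) 5.4*1/k^2 converges (p-series with p = 2 > 1; a constant multiple of a convergent series converges).
Step 4: Fix eps > 0. Since sum_k m(|f_k - f| > eps) < infinity, the Borel-Cantelli lemma gives
        m(limsup_k {|f_k - f| > eps}) = 0, i.e. for a.e. x, |f_k(x) - f(x)| <= eps for all large k.
        Applying this with eps = 1/j for j = 1, 2, ... and intersecting the countably many full-measure sets,
        for a.e. x we get limsup_k |f_k(x) - f(x)| <= 1/j for every j, hence f_k -> f almost everywhere.
Conclusion: series converges; Borel-Cantelli yields f_k -> f a.e.


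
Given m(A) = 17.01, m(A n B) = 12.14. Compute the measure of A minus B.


m(A \ B) = m(A) - m(A n B)
= 17.01 - 12.14
= 4.87


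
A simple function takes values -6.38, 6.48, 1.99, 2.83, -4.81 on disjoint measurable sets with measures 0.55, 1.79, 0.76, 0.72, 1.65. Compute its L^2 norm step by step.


Step 1: Compute |f_i|^2 for each value:
  |-6.38|^2 = 40.7044
  |6.48|^2 = 41.9904
  |1.99|^2 = 3.9601
  |2.83|^2 = 8.0089
  |-4.81|^2 = 23.1361
Step 2: Multiply by measures and sum:
  40.7044 * 0.55 = 22.38742
  41.9904 * 1.79 = 75.162816
  3.9601 * 0.76 = 3.009676
  8.0089 * 0.72 = 5.766408
  23.1361 * 1.65 = 38.174565
Sum = 22.38742 + 75.162816 + 3.009676 + 5.766408 + 38.174565 = 144.500885
Step 3: Take the p-th root:
||f||_2 = (144.500885)^(1/2) = 12.020852


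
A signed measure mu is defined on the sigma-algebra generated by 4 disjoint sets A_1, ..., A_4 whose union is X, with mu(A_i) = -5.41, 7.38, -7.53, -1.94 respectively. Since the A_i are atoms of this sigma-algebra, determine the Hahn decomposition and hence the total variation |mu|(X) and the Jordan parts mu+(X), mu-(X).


Step 1: Every measurable set is a union of atoms (the cells / points), so a Hahn decomposition is
  obtained by grouping atoms by sign: P = union of atoms with mu > 0, N = union of the remaining atoms.
  Atoms in P (indices): 2;  atoms in N (indices): 1, 3, 4
  Positive values: 7.38
  Negative values: -5.41, -7.53, -1.94
Step 2: mu+(X) = mu(P) = sum of positive atom values = 7.38
Step 3: mu-(X) = -mu(N) = sum of |negative atom values| = 14.88
Step 4: |mu|(X) = mu+(X) + mu-(X) = 7.38 + 14.88 = 22.26


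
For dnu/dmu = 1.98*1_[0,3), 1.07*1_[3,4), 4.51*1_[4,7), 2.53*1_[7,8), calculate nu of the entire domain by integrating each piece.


Integrate each piece of the Radon-Nikodym derivative:
Step 1: integral_0^3 1.98 dx = 1.98*(3-0) = 1.98*3 = 5.94
Step 2: integral_3^4 1.07 dx = 1.07*(4-3) = 1.07*1 = 1.07
Step 3: integral_4^7 4.51 dx = 4.51*(7-4) = 4.51*3 = 13.53
Step 4: integral_7^8 2.53 dx = 2.53*(8-7) = 2.53*1 = 2.53
Total: 5.94 + 1.07 + 13.53 + 2.53 = 23.07


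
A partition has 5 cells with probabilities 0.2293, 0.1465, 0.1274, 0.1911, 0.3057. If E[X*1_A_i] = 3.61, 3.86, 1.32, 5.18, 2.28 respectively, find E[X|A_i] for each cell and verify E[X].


For each cell A_i: E[X|A_i] = E[X*1_A_i] / P(A_i)
Step 1: E[X|A_1] = 3.61 / 0.2293 = 15.743567
Step 2: E[X|A_2] = 3.86 / 0.1465 = 26.348123
Step 3: E[X|A_3] = 1.32 / 0.1274 = 10.361068
Step 4: E[X|A_4] = 5.18 / 0.1911 = 27.106227
Step 5: E[X|A_5] = 2.28 / 0.3057 = 7.458292
Verification: E[X] = sum E[X*1_A_i] = 3.61 + 3.86 + 1.32 + 5.18 + 2.28 = 16.25


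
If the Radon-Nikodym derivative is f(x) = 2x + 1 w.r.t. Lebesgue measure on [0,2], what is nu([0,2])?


nu(A) = integral_A (dnu/dmu) dmu = integral_0^2 (2x + 1) dx
Step 1: Antiderivative F(x) = (2/2)x^2 + 1x
Step 2: F(2) = (2/2)*2^2 + 1*2 = 4 + 2 = 6
Step 3: F(0) = (2/2)*0^2 + 1*0 = 0.0 + 0 = 0.0
Step 4: nu([0,2]) = F(2) - F(0) = 6 - 0.0 = 6


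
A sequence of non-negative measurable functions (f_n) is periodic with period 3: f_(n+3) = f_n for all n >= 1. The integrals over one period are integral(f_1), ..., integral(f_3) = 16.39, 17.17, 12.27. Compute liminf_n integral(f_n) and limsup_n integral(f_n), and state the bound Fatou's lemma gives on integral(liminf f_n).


The sequence (integral(f_n)) is periodic with period 3, repeating the values 16.39, 17.17, 12.27 indefinitely.
Step 1: For a periodic sequence, every tail (a_m, a_(m+1), ...) contains all 3 period values infinitely often.
Step 2: Hence inf of every tail = min of the period values = min(16.39, 17.17, 12.27) = 12.27.
        liminf_n integral(f_n) = sup over m of (inf of tail from m) = 12.27.
Step 3: Similarly sup of every tail = max of the period values = 17.17.
        limsup_n integral(f_n) = 17.17.
Step 4: Fatou's lemma: integral(liminf_n f_n) <= liminf_n integral(f_n) = 12.27.
        So the integral of the pointwise liminf is at most 12.27.


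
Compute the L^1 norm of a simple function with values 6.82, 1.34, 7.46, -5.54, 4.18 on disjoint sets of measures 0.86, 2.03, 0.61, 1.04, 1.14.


Step 1: Compute |f_i|^1 for each value:
  |6.82|^1 = 6.82
  |1.34|^1 = 1.34
  |7.46|^1 = 7.46
  |-5.54|^1 = 5.54
  |4.18|^1 = 4.18
Step 2: Multiply by measures and sum:
  6.82 * 0.86 = 5.8652
  1.34 * 2.03 = 2.7202
  7.46 * 0.61 = 4.5506
  5.54 * 1.04 = 5.7616
  4.18 * 1.14 = 4.7652
Sum = 5.8652 + 2.7202 + 4.5506 + 5.7616 + 4.7652 = 23.6628
Step 3: Take the p-th root:
||f||_1 = (23.6628)^(1/1) = 23.6628


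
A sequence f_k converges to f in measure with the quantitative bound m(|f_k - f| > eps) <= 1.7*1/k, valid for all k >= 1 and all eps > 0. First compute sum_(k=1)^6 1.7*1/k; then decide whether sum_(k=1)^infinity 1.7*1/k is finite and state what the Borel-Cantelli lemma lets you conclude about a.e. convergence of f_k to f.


Step 1: List the terms 1.7*1/k for k = 1 to 6:
  k=1: 1.7
  k=2: 0.85
  k=3: 0.566667
  k=4: 0.425
  k=5: 0.34
  k=6: 0.283333
Step 2: Partial sum = 1.7 + 0.85 + 0.566667 + 0.425 + 0.34 + 0.283333
     = 4.165
Step 3: The full series sum_(k>=1) 1.7*1/k diverges (harmonic series, p = 1; a nonzero constant multiple of a divergent series diverges).
Step 4: The (first) Borel-Cantelli lemma requires a summable sequence of measures, so it does not apply here;
        from this bound alone no conclusion about a.e. convergence can be drawn (convergence in measure still
        gives an a.e.-convergent subsequence, but not a.e. convergence of the whole sequence).
Conclusion: series diverges; Borel-Cantelli is inconclusive about a.e. convergence of f_k.


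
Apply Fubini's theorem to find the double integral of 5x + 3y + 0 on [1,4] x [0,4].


By Fubini, integrate in x first, then y.
Step 1: Fix y, integrate over x in [1,4]:
  integral(5x + 3y + 0, x=1..4)
  = 5*(4^2 - 1^2)/2 + (3y + 0)*(4 - 1)
  = 37.5 + (3y + 0)*3
  = 37.5 + 9y + 0
  = 37.5 + 9y
Step 2: Integrate over y in [0,4]:
  integral(37.5 + 9y, y=0..4)
  = 37.5*4 + 9*(4^2 - 0^2)/2
  = 150 + 72
  = 222


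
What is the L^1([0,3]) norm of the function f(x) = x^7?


Step 1: ||f||_1 = (integral_0^3 |x^7|^1 dx)^(1/1)
     = (integral_0^3 x^7 dx)^(1/1)
Step 2: integral_0^3 x^7 dx = [x^8/(8)] from 0 to 3 = 3^8/8
     = 6561/8 = 820.125
Step 3: ||f||_1 = (820.125)^(1/1) = 820.125


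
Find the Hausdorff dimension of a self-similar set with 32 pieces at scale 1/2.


For a self-similar set with N copies scaled by 1/r:
dim_H = log(N)/log(r) = log(32)/log(2)
= 3.465736/0.693147
= 5


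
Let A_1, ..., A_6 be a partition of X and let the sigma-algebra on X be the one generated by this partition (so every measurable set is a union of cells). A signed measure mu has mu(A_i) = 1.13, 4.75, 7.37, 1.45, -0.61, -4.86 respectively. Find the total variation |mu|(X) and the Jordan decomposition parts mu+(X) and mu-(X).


Step 1: Every measurable set is a union of atoms (the cells / points), so a Hahn decomposition is
  obtained by grouping atoms by sign: P = union of atoms with mu > 0, N = union of the remaining atoms.
  Atoms in P (indices): 1, 2, 3, 4;  atoms in N (indices): 5, 6
  Positive values: 1.13, 4.75, 7.37, 1.45
  Negative values: -0.61, -4.86
Step 2: mu+(X) = mu(P) = sum of positive atom values = 14.7
Step 3: mu-(X) = -mu(N) = sum of |negative atom values| = 5.47
Step 4: |mu|(X) = mu+(X) + mu-(X) = 14.7 + 5.47 = 20.17


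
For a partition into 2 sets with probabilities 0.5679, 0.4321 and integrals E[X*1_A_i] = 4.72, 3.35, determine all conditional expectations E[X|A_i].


For each cell A_i: E[X|A_i] = E[X*1_A_i] / P(A_i)
Step 1: E[X|A_1] = 4.72 / 0.5679 = 8.311322
Step 2: E[X|A_2] = 3.35 / 0.4321 = 7.752835
Verification: E[X] = sum E[X*1_A_i] = 4.72 + 3.35 = 8.07


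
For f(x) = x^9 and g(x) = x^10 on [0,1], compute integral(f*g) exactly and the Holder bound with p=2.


Step 1: Exact integral of f*g = integral(x^19, 0, 1) = 1/20
     = 0.05
Step 2: Holder bound with p=2, q=2:
  ||f||_p = (integral x^18 dx)^(1/2) = (1/19)^(1/2) = 0.229416
  ||g||_q = (integral x^20 dx)^(1/2) = (1/21)^(1/2) = 0.218218
Step 3: Holder bound = ||f||_p * ||g||_q = 0.229416 * 0.218218 = 0.050063
Verification: 0.05 <= 0.050063 (Holder holds)


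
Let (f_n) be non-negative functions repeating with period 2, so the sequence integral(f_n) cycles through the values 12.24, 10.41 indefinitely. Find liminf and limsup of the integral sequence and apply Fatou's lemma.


The sequence (integral(f_n)) is periodic with period 2, repeating the values 12.24, 10.41 indefinitely.
Step 1: For a periodic sequence, every tail (a_m, a_(m+1), ...) contains all 2 period values infinitely often.
Step 2: Hence inf of every tail = min of the period values = min(12.24, 10.41) = 10.41.
        liminf_n integral(f_n) = sup over m of (inf of tail from m) = 10.41.
Step 3: Similarly sup of every tail = max of the period values = 12.24.
        limsup_n integral(f_n) = 12.24.
Step 4: Fatou's lemma: integral(liminf_n f_n) <= liminf_n integral(f_n) = 10.41.
        So the integral of the pointwise liminf is at most 10.41.


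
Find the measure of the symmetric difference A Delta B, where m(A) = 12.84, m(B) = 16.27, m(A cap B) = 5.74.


m(A Delta B) = m(A) + m(B) - 2*m(A n B)
= 12.84 + 16.27 - 2*5.74
= 12.84 + 16.27 - 11.48
= 17.63


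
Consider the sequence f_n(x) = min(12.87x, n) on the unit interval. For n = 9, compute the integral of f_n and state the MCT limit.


f(x) = 12.87x on [0,1]; f_n(x) = min(12.87x, n). At n = 9:
Step 1: f(x) reaches 9 at x = 9/12.87 = 0.699301
Step 2: integral(f_9) = integral(12.87x, 0, 0.699301) + integral(9, 0.699301, 1)
       = 12.87*0.699301^2/2 + 9*(1 - 0.699301)
       = 3.146853 + 2.706294
       = 5.853147
Step 3: As n -> infinity, f_n increases to f, so by MCT integral(f_n) -> integral(f) = 12.87/2 = 6.435.
Convergence: integral(f_9) = 5.853147 -> 6.435 as n -> infinity


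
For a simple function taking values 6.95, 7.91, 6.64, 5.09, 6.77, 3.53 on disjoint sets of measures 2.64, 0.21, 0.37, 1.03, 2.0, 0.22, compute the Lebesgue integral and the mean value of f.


Step 1: Integral = sum(value_i * measure_i)
= 6.95*2.64 + 7.91*0.21 + 6.64*0.37 + 5.09*1.03 + 6.77*2.0 + 3.53*0.22
= 18.348 + 1.6611 + 2.4568 + 5.2427 + 13.54 + 0.7766
= 42.0252
Step 2: Total measure of domain = 2.64 + 0.21 + 0.37 + 1.03 + 2.0 + 0.22 = 6.47
Step 3: Average value = 42.0252 / 6.47 = 6.495394


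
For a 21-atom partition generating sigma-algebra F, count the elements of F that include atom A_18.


Each element of F is a union of some subset S of the 21 atoms.
The element contains A_18 iff A_18 is in S.
So we count subsets S of {A_1,...,A_21} with A_18 in S: choose freely among the other 20 atoms.
Count = 2^(21-1) = 2^20 = 1048576.


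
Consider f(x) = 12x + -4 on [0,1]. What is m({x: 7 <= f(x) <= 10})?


f^(-1)([7, 10]) = {x : 7 <= 12x + -4 <= 10}
Solving: (7 - -4)/12 <= x <= (10 - -4)/12
= [0.916667, 1.166667]
Intersecting with [0,1]: [0.916667, 1]
Measure = 1 - 0.916667 = 0.083333


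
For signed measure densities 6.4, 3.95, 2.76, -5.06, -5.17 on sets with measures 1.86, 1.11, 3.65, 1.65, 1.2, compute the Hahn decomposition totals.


Step 1: Compute signed measure on each set:
  Set 1: 6.4 * 1.86 = 11.904
  Set 2: 3.95 * 1.11 = 4.3845
  Set 3: 2.76 * 3.65 = 10.074
  Set 4: -5.06 * 1.65 = -8.349
  Set 5: -5.17 * 1.2 = -6.204
Step 2: Total signed measure = (11.904) + (4.3845) + (10.074) + (-8.349) + (-6.204)
     = 11.8095
Step 3: Positive part mu+(X) = sum of positive contributions = 26.3625
Step 4: Negative part mu-(X) = |sum of negative contributions| = 14.553
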